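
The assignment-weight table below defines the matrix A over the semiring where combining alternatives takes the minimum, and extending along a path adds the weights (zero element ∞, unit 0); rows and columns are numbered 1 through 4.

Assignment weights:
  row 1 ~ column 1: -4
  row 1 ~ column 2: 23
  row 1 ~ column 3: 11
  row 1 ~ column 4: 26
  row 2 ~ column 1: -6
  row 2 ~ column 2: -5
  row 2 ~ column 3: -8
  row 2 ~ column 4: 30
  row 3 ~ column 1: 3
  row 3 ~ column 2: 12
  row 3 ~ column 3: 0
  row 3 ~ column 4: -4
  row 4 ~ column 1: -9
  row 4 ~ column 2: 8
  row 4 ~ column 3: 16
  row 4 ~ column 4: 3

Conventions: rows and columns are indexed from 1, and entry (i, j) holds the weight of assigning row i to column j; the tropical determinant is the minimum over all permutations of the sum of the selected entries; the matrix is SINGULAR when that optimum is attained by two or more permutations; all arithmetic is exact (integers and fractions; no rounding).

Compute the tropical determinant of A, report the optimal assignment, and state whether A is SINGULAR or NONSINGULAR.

σ = (1, 2, 3, 4): (-4) + (-5) + 0 + 3 = -6
σ = (1, 2, 4, 3): (-4) + (-5) + (-4) + 16 = 3
σ = (1, 3, 2, 4): (-4) + (-8) + 12 + 3 = 3
σ = (1, 3, 4, 2): (-4) + (-8) + (-4) + 8 = -8
σ = (1, 4, 2, 3): (-4) + 30 + 12 + 16 = 54
σ = (1, 4, 3, 2): (-4) + 30 + 0 + 8 = 34
σ = (2, 1, 3, 4): 23 + (-6) + 0 + 3 = 20
σ = (2, 1, 4, 3): 23 + (-6) + (-4) + 16 = 29
σ = (2, 3, 1, 4): 23 + (-8) + 3 + 3 = 21
σ = (2, 3, 4, 1): 23 + (-8) + (-4) + (-9) = 2
σ = (2, 4, 1, 3): 23 + 30 + 3 + 16 = 72
σ = (2, 4, 3, 1): 23 + 30 + 0 + (-9) = 44
σ = (3, 1, 2, 4): 11 + (-6) + 12 + 3 = 20
σ = (3, 1, 4, 2): 11 + (-6) + (-4) + 8 = 9
σ = (3, 2, 1, 4): 11 + (-5) + 3 + 3 = 12
σ = (3, 2, 4, 1): 11 + (-5) + (-4) + (-9) = -7
σ = (3, 4, 1, 2): 11 + 30 + 3 + 8 = 52
σ = (3, 4, 2, 1): 11 + 30 + 12 + (-9) = 44
σ = (4, 1, 2, 3): 26 + (-6) + 12 + 16 = 48
σ = (4, 1, 3, 2): 26 + (-6) + 0 + 8 = 28
σ = (4, 2, 1, 3): 26 + (-5) + 3 + 16 = 40
σ = (4, 2, 3, 1): 26 + (-5) + 0 + (-9) = 12
σ = (4, 3, 1, 2): 26 + (-8) + 3 + 8 = 29
σ = (4, 3, 2, 1): 26 + (-8) + 12 + (-9) = 21
Optimal value attained by: σ = (1, 3, 4, 2).
Answer: det⊕(A) = -8; verdict: NONSINGULAR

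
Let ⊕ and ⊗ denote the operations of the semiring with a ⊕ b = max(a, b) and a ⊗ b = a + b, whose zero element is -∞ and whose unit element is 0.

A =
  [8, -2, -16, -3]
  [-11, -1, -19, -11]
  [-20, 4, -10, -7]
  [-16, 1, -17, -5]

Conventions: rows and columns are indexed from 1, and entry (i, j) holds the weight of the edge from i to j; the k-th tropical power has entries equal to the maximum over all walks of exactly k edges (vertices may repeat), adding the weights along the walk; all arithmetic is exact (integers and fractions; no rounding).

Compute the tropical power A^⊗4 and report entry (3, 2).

A^⊗2:
  [16, 6, -8, 5]
  [-3, -2, -20, -12]
  [-7, 3, -15, -7]
  [-8, 0, -18, -10]
A^⊗3:
  [24, 14, 0, 13]
  [5, -3, -19, -6]
  [1, 2, -16, -8]
  [0, -1, -19, -11]
A^⊗4:
  [32, 22, 8, 21]
  [13, 3, -11, 2]
  [9, 1, -15, -2]
  [8, -2, -16, -3]
Key observation: the optimum is the walk 3->2->2->2->2, with weight 4 + (-1) + (-1) + (-1) = 1.
Optimal value attained by: walk 3->2->2->2->2.
Answer: (A^⊗4)[3][2] = 1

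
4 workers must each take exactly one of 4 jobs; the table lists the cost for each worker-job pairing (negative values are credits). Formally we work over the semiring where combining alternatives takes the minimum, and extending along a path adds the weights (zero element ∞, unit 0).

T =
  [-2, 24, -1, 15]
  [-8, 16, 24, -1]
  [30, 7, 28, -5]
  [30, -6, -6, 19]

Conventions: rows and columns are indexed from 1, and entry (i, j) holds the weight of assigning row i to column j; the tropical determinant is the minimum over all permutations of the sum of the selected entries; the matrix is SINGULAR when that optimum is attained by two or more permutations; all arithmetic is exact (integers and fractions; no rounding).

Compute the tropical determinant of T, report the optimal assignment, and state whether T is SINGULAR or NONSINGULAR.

σ = (1, 2, 3, 4): (-2) + 16 + 28 + 19 = 61
σ = (1, 2, 4, 3): (-2) + 16 + (-5) + (-6) = 3
σ = (1, 3, 2, 4): (-2) + 24 + 7 + 19 = 48
σ = (1, 3, 4, 2): (-2) + 24 + (-5) + (-6) = 11
σ = (1, 4, 2, 3): (-2) + (-1) + 7 + (-6) = -2
σ = (1, 4, 3, 2): (-2) + (-1) + 28 + (-6) = 19
σ = (2, 1, 3, 4): 24 + (-8) + 28 + 19 = 63
σ = (2, 1, 4, 3): 24 + (-8) + (-5) + (-6) = 5
σ = (2, 3, 1, 4): 24 + 24 + 30 + 19 = 97
σ = (2, 3, 4, 1): 24 + 24 + (-5) + 30 = 73
σ = (2, 4, 1, 3): 24 + (-1) + 30 + (-6) = 47
σ = (2, 4, 3, 1): 24 + (-1) + 28 + 30 = 81
σ = (3, 1, 2, 4): (-1) + (-8) + 7 + 19 = 17
σ = (3, 1, 4, 2): (-1) + (-8) + (-5) + (-6) = -20
σ = (3, 2, 1, 4): (-1) + 16 + 30 + 19 = 64
σ = (3, 2, 4, 1): (-1) + 16 + (-5) + 30 = 40
σ = (3, 4, 1, 2): (-1) + (-1) + 30 + (-6) = 22
σ = (3, 4, 2, 1): (-1) + (-1) + 7 + 30 = 35
σ = (4, 1, 2, 3): 15 + (-8) + 7 + (-6) = 8
σ = (4, 1, 3, 2): 15 + (-8) + 28 + (-6) = 29
σ = (4, 2, 1, 3): 15 + 16 + 30 + (-6) = 55
σ = (4, 2, 3, 1): 15 + 16 + 28 + 30 = 89
σ = (4, 3, 1, 2): 15 + 24 + 30 + (-6) = 63
σ = (4, 3, 2, 1): 15 + 24 + 7 + 30 = 76
Optimal value attained by: σ = (3, 1, 4, 2).
Answer: det⊕(T) = -20; verdict: NONSINGULAR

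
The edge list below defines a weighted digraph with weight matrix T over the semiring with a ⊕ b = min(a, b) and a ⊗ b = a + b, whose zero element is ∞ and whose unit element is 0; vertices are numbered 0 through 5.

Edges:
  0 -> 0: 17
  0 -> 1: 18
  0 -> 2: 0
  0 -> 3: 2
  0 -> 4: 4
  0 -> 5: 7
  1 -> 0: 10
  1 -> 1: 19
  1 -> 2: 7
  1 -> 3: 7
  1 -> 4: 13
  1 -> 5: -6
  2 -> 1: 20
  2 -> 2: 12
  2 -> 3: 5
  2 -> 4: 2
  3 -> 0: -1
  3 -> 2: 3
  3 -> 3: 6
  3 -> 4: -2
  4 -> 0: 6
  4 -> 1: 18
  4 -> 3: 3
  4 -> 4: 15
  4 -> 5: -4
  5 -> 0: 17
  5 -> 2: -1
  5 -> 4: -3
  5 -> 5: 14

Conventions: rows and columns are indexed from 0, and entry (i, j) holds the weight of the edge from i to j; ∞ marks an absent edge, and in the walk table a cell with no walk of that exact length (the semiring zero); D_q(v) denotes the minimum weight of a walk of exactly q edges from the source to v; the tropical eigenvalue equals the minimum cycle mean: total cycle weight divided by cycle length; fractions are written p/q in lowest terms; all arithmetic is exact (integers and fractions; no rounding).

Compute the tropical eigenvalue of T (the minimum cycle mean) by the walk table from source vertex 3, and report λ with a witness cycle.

q=0: [∞, ∞, ∞, 0, ∞, ∞]
q=1: [-1, ∞, 3, 6, -2, ∞]
q=2: [4, 16, -1, 1, 3, -6]
q=3: [0, 19, -7, 4, -9, -1]
q=4: [-3, 9, -2, -6, -5, -13]
q=5: [-7, 13, -14, -2, -16, -9]
q=6: [-10, 2, -10, -13, -12, -20]
Optimal cycle mean attained by: cycle 4->5->4, total (-4) + (-3), length 2.
Answer: λ = -7/2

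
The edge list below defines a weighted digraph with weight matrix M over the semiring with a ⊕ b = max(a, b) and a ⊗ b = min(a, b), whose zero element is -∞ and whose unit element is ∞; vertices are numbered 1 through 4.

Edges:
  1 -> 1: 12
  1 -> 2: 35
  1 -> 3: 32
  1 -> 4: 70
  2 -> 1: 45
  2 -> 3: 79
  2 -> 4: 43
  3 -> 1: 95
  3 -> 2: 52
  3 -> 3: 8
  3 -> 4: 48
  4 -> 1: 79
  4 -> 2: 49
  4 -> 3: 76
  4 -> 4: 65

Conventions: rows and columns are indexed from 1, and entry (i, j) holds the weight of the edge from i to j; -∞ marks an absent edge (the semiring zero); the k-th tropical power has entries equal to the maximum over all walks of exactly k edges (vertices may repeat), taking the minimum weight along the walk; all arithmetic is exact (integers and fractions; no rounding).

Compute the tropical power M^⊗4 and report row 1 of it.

M^⊗2:
  [70, 49, 70, 65]
  [79, 52, 43, 48]
  [48, 48, 52, 70]
  [76, 52, 65, 70]
M^⊗3:
  [70, 52, 65, 70]
  [48, 48, 52, 70]
  [70, 52, 70, 65]
  [70, 52, 70, 70]
M^⊗4:
  [70, 52, 70, 70]
  [70, 52, 70, 65]
  [70, 52, 65, 70]
  [70, 52, 70, 70]
Answer: row 1 of M^⊗4 = [70, 52, 70, 70]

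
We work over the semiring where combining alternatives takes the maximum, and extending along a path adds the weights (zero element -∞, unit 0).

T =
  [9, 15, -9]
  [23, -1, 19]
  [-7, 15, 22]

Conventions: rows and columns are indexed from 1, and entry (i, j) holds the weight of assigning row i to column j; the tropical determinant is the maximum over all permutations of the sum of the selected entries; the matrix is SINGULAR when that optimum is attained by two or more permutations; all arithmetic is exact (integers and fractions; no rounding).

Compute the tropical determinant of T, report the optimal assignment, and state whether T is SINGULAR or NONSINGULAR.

σ = (1, 2, 3): 9 + (-1) + 22 = 30
σ = (1, 3, 2): 9 + 19 + 15 = 43
σ = (2, 1, 3): 15 + 23 + 22 = 60
σ = (2, 3, 1): 15 + 19 + (-7) = 27
σ = (3, 1, 2): (-9) + 23 + 15 = 29
σ = (3, 2, 1): (-9) + (-1) + (-7) = -17
Optimal value attained by: σ = (2, 1, 3).
Answer: det⊕(T) = 60; verdict: NONSINGULAR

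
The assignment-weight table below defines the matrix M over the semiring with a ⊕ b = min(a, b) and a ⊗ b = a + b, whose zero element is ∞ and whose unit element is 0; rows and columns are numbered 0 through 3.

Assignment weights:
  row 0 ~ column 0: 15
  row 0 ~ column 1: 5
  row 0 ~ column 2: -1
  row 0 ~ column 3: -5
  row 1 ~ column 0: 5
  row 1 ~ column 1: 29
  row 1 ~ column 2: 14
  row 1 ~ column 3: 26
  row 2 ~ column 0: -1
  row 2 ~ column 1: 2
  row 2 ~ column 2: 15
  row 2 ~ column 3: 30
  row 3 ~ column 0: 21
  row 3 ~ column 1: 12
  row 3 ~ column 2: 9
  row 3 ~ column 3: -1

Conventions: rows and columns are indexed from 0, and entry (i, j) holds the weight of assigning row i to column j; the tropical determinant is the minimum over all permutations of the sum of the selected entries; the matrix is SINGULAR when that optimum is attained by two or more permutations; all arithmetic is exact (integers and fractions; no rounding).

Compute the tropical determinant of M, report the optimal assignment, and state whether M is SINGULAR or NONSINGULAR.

σ = (0, 1, 2, 3): 15 + 29 + 15 + (-1) = 58
σ = (0, 1, 3, 2): 15 + 29 + 30 + 9 = 83
σ = (0, 2, 1, 3): 15 + 14 + 2 + (-1) = 30
σ = (0, 2, 3, 1): 15 + 14 + 30 + 12 = 71
σ = (0, 3, 1, 2): 15 + 26 + 2 + 9 = 52
σ = (0, 3, 2, 1): 15 + 26 + 15 + 12 = 68
σ = (1, 0, 2, 3): 5 + 5 + 15 + (-1) = 24
σ = (1, 0, 3, 2): 5 + 5 + 30 + 9 = 49
σ = (1, 2, 0, 3): 5 + 14 + (-1) + (-1) = 17
σ = (1, 2, 3, 0): 5 + 14 + 30 + 21 = 70
σ = (1, 3, 0, 2): 5 + 26 + (-1) + 9 = 39
σ = (1, 3, 2, 0): 5 + 26 + 15 + 21 = 67
σ = (2, 0, 1, 3): (-1) + 5 + 2 + (-1) = 5
σ = (2, 0, 3, 1): (-1) + 5 + 30 + 12 = 46
σ = (2, 1, 0, 3): (-1) + 29 + (-1) + (-1) = 26
σ = (2, 1, 3, 0): (-1) + 29 + 30 + 21 = 79
σ = (2, 3, 0, 1): (-1) + 26 + (-1) + 12 = 36
σ = (2, 3, 1, 0): (-1) + 26 + 2 + 21 = 48
σ = (3, 0, 1, 2): (-5) + 5 + 2 + 9 = 11
σ = (3, 0, 2, 1): (-5) + 5 + 15 + 12 = 27
σ = (3, 1, 0, 2): (-5) + 29 + (-1) + 9 = 32
σ = (3, 1, 2, 0): (-5) + 29 + 15 + 21 = 60
σ = (3, 2, 0, 1): (-5) + 14 + (-1) + 12 = 20
σ = (3, 2, 1, 0): (-5) + 14 + 2 + 21 = 32
Optimal value attained by: σ = (2, 0, 1, 3).
Answer: det⊕(M) = 5; verdict: NONSINGULAR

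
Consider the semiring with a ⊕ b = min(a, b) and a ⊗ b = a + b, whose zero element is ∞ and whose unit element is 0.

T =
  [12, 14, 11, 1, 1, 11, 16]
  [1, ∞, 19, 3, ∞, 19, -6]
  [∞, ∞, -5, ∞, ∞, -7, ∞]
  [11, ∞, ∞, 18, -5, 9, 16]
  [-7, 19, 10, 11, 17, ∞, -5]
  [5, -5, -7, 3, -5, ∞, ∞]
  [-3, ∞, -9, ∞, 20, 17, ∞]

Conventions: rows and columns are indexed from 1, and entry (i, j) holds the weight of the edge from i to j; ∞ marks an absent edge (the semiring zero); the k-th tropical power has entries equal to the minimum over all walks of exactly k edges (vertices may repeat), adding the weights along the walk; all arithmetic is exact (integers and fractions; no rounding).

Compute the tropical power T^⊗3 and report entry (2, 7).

T^⊗2:
  [-6, 6, 4, 12, -4, 4, -4]
  [-9, 14, -15, 2, -2, 11, 17]
  [-2, -12, -14, -4, -12, -12, ∞]
  [-12, 4, 2, 6, 4, 22, -10]
  [-8, 7, -14, -6, -6, 3, 9]
  [-12, 14, -12, -2, -2, -14, -11]
  [9, 11, -14, -2, -2, -16, 13]
T^⊗3:
  [-11, -1, -13, -5, -5, -3, -9]
  [-9, 5, -20, -8, -8, -22, -7]
  [-19, -17, -19, -9, -17, -21, -18]
  [-13, 2, -19, -11, -11, -5, -2]
  [-13, -2, -19, -7, -11, -21, -11]
  [-14, -19, -21, -11, -19, -19, -7]
  [-11, -21, -23, -13, -21, -21, -7]
Key observation: the optimum is the walk 2->4->5->7, with weight 3 + (-5) + (-5) = -7.
Optimal value attained by: walk 2->4->5->7.
Answer: (T^⊗3)[2][7] = -7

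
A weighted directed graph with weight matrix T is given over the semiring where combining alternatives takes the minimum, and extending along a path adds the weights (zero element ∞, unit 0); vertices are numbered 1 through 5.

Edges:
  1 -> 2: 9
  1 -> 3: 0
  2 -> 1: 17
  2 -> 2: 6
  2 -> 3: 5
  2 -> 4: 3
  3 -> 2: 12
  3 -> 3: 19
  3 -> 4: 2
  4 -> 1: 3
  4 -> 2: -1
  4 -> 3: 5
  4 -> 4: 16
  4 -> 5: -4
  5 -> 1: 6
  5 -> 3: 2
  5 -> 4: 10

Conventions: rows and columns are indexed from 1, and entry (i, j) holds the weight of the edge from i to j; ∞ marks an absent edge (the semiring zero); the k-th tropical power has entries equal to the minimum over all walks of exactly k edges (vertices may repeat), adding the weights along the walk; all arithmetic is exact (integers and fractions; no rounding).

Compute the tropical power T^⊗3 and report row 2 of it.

T^⊗2:
  [26, 12, 14, 2, ∞]
  [6, 2, 8, 7, -1]
  [5, 1, 7, 15, -2]
  [2, 5, -2, 2, 12]
  [13, 9, 6, 4, 6]
T^⊗3:
  [5, 1, 7, 15, -2]
  [5, 6, 1, 5, 3]
  [4, 7, 0, 4, 11]
  [5, 1, 2, 0, -2]
  [7, 3, 8, 8, 0]
Answer: row 2 of T^⊗3 = [5, 6, 1, 5, 3]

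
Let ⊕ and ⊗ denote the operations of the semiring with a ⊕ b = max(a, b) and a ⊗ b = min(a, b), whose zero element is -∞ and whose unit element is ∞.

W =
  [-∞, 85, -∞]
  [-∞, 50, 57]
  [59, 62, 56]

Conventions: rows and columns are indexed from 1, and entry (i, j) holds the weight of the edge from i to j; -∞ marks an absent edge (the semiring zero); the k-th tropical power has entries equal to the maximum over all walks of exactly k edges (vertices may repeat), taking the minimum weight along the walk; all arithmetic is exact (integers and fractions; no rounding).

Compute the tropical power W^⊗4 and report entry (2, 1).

W^⊗2:
  [-∞, 50, 57]
  [57, 57, 56]
  [56, 59, 57]
W^⊗3:
  [57, 57, 56]
  [56, 57, 57]
  [57, 57, 57]
W^⊗4:
  [56, 57, 57]
  [57, 57, 57]
  [57, 57, 57]
Key observation: the optimum is the walk 2->3->2->3->1, with weight 57 min 62 min 57 min 59 = 57.
Optimal value attained by: walk 2->3->2->3->1.
Answer: (W^⊗4)[2][1] = 57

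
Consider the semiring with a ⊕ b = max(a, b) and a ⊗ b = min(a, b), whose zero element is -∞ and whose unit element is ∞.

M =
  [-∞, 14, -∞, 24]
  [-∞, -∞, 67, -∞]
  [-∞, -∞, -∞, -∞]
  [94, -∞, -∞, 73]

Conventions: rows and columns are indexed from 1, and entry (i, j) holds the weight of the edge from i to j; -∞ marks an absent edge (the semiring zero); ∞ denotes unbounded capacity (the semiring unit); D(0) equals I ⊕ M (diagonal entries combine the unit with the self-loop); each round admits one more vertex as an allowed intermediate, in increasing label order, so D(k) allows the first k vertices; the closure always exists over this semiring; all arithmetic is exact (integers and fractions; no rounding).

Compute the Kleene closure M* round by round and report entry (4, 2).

D(0):
  [∞, 14, -∞, 24]
  [-∞, ∞, 67, -∞]
  [-∞, -∞, ∞, -∞]
  [94, -∞, -∞, ∞]
D(1):
  [∞, 14, -∞, 24]
  [-∞, ∞, 67, -∞]
  [-∞, -∞, ∞, -∞]
  [94, 14, -∞, ∞]
D(2):
  [∞, 14, 14, 24]
  [-∞, ∞, 67, -∞]
  [-∞, -∞, ∞, -∞]
  [94, 14, 14, ∞]
D(3):
  [∞, 14, 14, 24]
  [-∞, ∞, 67, -∞]
  [-∞, -∞, ∞, -∞]
  [94, 14, 14, ∞]
D(4):
  [∞, 14, 14, 24]
  [-∞, ∞, 67, -∞]
  [-∞, -∞, ∞, -∞]
  [94, 14, 14, ∞]
Answer: M*[4][2] = 14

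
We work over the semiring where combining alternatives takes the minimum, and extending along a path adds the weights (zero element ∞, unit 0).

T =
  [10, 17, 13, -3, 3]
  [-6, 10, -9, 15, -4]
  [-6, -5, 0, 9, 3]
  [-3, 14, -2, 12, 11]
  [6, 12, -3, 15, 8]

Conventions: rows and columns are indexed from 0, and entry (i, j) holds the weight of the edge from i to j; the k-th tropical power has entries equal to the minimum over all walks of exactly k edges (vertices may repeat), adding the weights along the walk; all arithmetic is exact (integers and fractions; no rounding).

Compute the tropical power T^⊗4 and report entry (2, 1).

T^⊗2:
  [-6, 8, -5, 7, 8]
  [-15, -14, -9, -9, -6]
  [-11, -5, -14, -9, -9]
  [-8, -7, -2, -6, 0]
  [-9, -8, -3, 3, 0]
T^⊗3:
  [-11, -10, -5, -9, -3]
  [-20, -14, -23, -18, -18]
  [-20, -19, -14, -14, -11]
  [-13, -7, -16, -11, -11]
  [-14, -8, -17, -12, -12]
T^⊗4:
  [-16, -10, -19, -14, -14]
  [-29, -28, -23, -23, -20]
  [-25, -19, -28, -23, -23]
  [-22, -21, -16, -16, -13]
  [-23, -22, -17, -17, -14]
Key observation: the optimum is the walk 2->1->2->2->1, with weight (-5) + (-9) + 0 + (-5) = -19.
Optimal value attained by: walk 2->1->2->2->1.
Answer: (T^⊗4)[2][1] = -19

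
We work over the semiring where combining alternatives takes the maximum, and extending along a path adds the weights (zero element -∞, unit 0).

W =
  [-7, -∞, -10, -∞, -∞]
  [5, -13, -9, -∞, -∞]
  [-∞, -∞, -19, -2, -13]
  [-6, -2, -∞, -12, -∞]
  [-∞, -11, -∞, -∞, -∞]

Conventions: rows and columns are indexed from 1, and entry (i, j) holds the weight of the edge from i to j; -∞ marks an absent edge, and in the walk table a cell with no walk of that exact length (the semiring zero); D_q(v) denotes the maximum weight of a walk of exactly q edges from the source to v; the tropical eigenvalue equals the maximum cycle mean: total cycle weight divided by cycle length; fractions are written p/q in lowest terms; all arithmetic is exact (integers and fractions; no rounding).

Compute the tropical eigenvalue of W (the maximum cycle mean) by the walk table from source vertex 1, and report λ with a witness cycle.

q=0: [0, -∞, -∞, -∞, -∞]
q=1: [-7, -∞, -10, -∞, -∞]
q=2: [-14, -∞, -17, -12, -23]
q=3: [-18, -14, -24, -19, -30]
q=4: [-9, -21, -23, -26, -37]
q=5: [-16, -28, -19, -25, -36]
Optimal cycle mean attained by: cycle 1->3->4->2->1, total (-10) + (-2) + (-2) + 5, length 4.
Answer: λ = -9/4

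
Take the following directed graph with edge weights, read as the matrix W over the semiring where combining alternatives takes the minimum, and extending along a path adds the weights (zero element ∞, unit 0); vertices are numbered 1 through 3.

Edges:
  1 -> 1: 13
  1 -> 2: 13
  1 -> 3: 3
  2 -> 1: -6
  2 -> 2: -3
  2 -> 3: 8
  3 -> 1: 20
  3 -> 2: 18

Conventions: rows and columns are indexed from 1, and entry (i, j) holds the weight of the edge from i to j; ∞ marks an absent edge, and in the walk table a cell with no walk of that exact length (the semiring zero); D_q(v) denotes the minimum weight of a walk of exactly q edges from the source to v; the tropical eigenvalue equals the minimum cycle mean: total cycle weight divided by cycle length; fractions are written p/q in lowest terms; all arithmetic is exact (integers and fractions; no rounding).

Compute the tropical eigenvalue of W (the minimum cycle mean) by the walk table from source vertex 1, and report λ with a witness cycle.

q=0: [0, ∞, ∞]
q=1: [13, 13, 3]
q=2: [7, 10, 16]
q=3: [4, 7, 10]
Optimal cycle mean attained by: cycle 2->2, total (-3), length 1.
Answer: λ = -3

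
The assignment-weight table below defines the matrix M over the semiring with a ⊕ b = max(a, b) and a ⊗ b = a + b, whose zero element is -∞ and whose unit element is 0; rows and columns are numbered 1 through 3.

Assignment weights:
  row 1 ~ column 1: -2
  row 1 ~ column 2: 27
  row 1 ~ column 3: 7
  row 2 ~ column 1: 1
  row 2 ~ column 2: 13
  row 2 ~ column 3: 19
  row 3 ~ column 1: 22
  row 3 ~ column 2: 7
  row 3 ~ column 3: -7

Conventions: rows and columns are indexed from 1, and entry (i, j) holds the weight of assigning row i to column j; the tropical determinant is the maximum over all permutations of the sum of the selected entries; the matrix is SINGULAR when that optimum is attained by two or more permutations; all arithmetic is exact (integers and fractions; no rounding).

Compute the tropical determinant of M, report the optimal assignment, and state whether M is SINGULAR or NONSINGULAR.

σ = (1, 2, 3): (-2) + 13 + (-7) = 4
σ = (1, 3, 2): (-2) + 19 + 7 = 24
σ = (2, 1, 3): 27 + 1 + (-7) = 21
σ = (2, 3, 1): 27 + 19 + 22 = 68
σ = (3, 1, 2): 7 + 1 + 7 = 15
σ = (3, 2, 1): 7 + 13 + 22 = 42
Optimal value attained by: σ = (2, 3, 1).
Answer: det⊕(M) = 68; verdict: NONSINGULAR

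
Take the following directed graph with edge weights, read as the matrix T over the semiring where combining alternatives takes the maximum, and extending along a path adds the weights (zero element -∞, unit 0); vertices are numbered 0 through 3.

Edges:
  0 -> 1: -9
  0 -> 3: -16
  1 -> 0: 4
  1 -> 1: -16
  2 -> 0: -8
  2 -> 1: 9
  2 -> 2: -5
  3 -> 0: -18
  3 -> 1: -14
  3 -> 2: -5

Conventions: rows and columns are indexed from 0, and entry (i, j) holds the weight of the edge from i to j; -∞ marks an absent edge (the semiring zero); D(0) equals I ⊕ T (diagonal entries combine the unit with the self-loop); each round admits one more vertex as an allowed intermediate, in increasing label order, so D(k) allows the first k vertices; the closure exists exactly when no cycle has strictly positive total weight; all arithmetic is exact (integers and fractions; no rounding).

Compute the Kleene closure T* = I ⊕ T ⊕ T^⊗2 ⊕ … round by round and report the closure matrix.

D(0):
  [0, -9, -∞, -16]
  [4, 0, -∞, -∞]
  [-8, 9, 0, -∞]
  [-18, -14, -5, 0]
D(1):
  [0, -9, -∞, -16]
  [4, 0, -∞, -12]
  [-8, 9, 0, -24]
  [-18, -14, -5, 0]
D(2):
  [0, -9, -∞, -16]
  [4, 0, -∞, -12]
  [13, 9, 0, -3]
  [-10, -14, -5, 0]
D(3):
  [0, -9, -∞, -16]
  [4, 0, -∞, -12]
  [13, 9, 0, -3]
  [8, 4, -5, 0]
D(4):
  [0, -9, -21, -16]
  [4, 0, -17, -12]
  [13, 9, 0, -3]
  [8, 4, -5, 0]
Answer: T* = [[0, -9, -21, -16], [4, 0, -17, -12], [13, 9, 0, -3], [8, 4, -5, 0]]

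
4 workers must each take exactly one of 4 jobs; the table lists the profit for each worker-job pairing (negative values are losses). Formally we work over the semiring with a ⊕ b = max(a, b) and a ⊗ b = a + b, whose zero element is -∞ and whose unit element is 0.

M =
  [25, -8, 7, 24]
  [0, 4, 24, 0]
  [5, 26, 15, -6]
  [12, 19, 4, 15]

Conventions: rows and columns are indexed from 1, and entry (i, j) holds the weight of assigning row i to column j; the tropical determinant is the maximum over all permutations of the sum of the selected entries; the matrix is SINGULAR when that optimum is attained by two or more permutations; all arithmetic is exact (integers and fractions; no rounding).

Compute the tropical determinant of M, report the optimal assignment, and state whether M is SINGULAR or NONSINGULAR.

σ = (1, 2, 3, 4): 25 + 4 + 15 + 15 = 59
σ = (1, 2, 4, 3): 25 + 4 + (-6) + 4 = 27
σ = (1, 3, 2, 4): 25 + 24 + 26 + 15 = 90
σ = (1, 3, 4, 2): 25 + 24 + (-6) + 19 = 62
σ = (1, 4, 2, 3): 25 + 0 + 26 + 4 = 55
σ = (1, 4, 3, 2): 25 + 0 + 15 + 19 = 59
σ = (2, 1, 3, 4): (-8) + 0 + 15 + 15 = 22
σ = (2, 1, 4, 3): (-8) + 0 + (-6) + 4 = -10
σ = (2, 3, 1, 4): (-8) + 24 + 5 + 15 = 36
σ = (2, 3, 4, 1): (-8) + 24 + (-6) + 12 = 22
σ = (2, 4, 1, 3): (-8) + 0 + 5 + 4 = 1
σ = (2, 4, 3, 1): (-8) + 0 + 15 + 12 = 19
σ = (3, 1, 2, 4): 7 + 0 + 26 + 15 = 48
σ = (3, 1, 4, 2): 7 + 0 + (-6) + 19 = 20
σ = (3, 2, 1, 4): 7 + 4 + 5 + 15 = 31
σ = (3, 2, 4, 1): 7 + 4 + (-6) + 12 = 17
σ = (3, 4, 1, 2): 7 + 0 + 5 + 19 = 31
σ = (3, 4, 2, 1): 7 + 0 + 26 + 12 = 45
σ = (4, 1, 2, 3): 24 + 0 + 26 + 4 = 54
σ = (4, 1, 3, 2): 24 + 0 + 15 + 19 = 58
σ = (4, 2, 1, 3): 24 + 4 + 5 + 4 = 37
σ = (4, 2, 3, 1): 24 + 4 + 15 + 12 = 55
σ = (4, 3, 1, 2): 24 + 24 + 5 + 19 = 72
σ = (4, 3, 2, 1): 24 + 24 + 26 + 12 = 86
Optimal value attained by: σ = (1, 3, 2, 4).
Answer: det⊕(M) = 90; verdict: NONSINGULAR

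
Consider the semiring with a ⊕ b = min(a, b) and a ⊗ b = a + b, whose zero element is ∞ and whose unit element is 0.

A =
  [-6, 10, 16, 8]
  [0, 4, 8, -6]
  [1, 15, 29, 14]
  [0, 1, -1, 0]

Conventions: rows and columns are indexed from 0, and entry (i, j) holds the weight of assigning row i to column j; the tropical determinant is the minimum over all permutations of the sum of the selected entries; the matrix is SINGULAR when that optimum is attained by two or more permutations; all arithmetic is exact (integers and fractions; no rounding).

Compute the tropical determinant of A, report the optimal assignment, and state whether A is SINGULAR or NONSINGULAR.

σ = (0, 1, 2, 3): (-6) + 4 + 29 + 0 = 27
σ = (0, 1, 3, 2): (-6) + 4 + 14 + (-1) = 11
σ = (0, 2, 1, 3): (-6) + 8 + 15 + 0 = 17
σ = (0, 2, 3, 1): (-6) + 8 + 14 + 1 = 17
σ = (0, 3, 1, 2): (-6) + (-6) + 15 + (-1) = 2
σ = (0, 3, 2, 1): (-6) + (-6) + 29 + 1 = 18
σ = (1, 0, 2, 3): 10 + 0 + 29 + 0 = 39
σ = (1, 0, 3, 2): 10 + 0 + 14 + (-1) = 23
σ = (1, 2, 0, 3): 10 + 8 + 1 + 0 = 19
σ = (1, 2, 3, 0): 10 + 8 + 14 + 0 = 32
σ = (1, 3, 0, 2): 10 + (-6) + 1 + (-1) = 4
σ = (1, 3, 2, 0): 10 + (-6) + 29 + 0 = 33
σ = (2, 0, 1, 3): 16 + 0 + 15 + 0 = 31
σ = (2, 0, 3, 1): 16 + 0 + 14 + 1 = 31
σ = (2, 1, 0, 3): 16 + 4 + 1 + 0 = 21
σ = (2, 1, 3, 0): 16 + 4 + 14 + 0 = 34
σ = (2, 3, 0, 1): 16 + (-6) + 1 + 1 = 12
σ = (2, 3, 1, 0): 16 + (-6) + 15 + 0 = 25
σ = (3, 0, 1, 2): 8 + 0 + 15 + (-1) = 22
σ = (3, 0, 2, 1): 8 + 0 + 29 + 1 = 38
σ = (3, 1, 0, 2): 8 + 4 + 1 + (-1) = 12
σ = (3, 1, 2, 0): 8 + 4 + 29 + 0 = 41
σ = (3, 2, 0, 1): 8 + 8 + 1 + 1 = 18
σ = (3, 2, 1, 0): 8 + 8 + 15 + 0 = 31
Optimal value attained by: σ = (0, 3, 1, 2).
Answer: det⊕(A) = 2; verdict: NONSINGULAR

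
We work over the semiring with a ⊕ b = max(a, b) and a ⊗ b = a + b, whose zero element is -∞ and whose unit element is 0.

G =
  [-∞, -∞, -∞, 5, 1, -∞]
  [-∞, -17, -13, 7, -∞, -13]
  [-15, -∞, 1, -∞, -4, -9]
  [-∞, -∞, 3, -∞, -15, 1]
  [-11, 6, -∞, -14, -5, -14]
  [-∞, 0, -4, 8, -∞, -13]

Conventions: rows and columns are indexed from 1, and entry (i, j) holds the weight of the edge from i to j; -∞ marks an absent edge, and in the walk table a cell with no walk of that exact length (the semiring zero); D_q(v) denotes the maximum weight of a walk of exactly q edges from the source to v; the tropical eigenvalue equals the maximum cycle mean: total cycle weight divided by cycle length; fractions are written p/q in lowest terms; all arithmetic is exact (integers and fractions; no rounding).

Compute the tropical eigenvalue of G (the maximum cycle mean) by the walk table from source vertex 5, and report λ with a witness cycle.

q=0: [-∞, -∞, -∞, -∞, 0, -∞]
q=1: [-11, 6, -∞, -14, -5, -14]
q=2: [-16, 1, -7, 13, -10, -7]
q=3: [-21, -4, 16, 8, -2, 14]
q=4: [1, 14, 17, 22, 12, 9]
q=5: [2, 18, 25, 21, 13, 23]
q=6: [10, 23, 26, 31, 21, 22]
Optimal cycle mean attained by: cycle 4->6->4, total 1 + 8, length 2.
Answer: λ = 9/2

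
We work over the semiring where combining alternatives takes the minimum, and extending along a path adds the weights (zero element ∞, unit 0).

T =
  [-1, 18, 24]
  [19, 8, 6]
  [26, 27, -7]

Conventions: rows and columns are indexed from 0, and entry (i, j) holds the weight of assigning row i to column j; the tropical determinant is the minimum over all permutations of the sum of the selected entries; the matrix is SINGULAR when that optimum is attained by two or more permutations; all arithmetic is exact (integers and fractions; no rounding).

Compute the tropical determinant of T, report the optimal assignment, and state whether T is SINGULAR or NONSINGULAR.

σ = (0, 1, 2): (-1) + 8 + (-7) = 0
σ = (0, 2, 1): (-1) + 6 + 27 = 32
σ = (1, 0, 2): 18 + 19 + (-7) = 30
σ = (1, 2, 0): 18 + 6 + 26 = 50
σ = (2, 0, 1): 24 + 19 + 27 = 70
σ = (2, 1, 0): 24 + 8 + 26 = 58
Optimal value attained by: σ = (0, 1, 2).
Answer: det⊕(T) = 0; verdict: NONSINGULAR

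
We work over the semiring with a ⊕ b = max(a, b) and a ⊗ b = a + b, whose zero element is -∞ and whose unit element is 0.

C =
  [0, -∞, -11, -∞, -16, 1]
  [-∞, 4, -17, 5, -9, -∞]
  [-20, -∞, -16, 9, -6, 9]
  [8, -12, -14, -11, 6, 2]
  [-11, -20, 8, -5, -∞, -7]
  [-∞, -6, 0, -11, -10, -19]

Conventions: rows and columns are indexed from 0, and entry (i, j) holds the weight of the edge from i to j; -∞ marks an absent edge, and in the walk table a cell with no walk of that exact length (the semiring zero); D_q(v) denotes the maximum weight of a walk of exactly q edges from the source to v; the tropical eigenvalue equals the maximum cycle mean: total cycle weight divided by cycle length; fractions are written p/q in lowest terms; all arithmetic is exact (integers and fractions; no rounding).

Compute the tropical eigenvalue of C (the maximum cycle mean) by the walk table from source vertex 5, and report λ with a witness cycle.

q=0: [-∞, -∞, -∞, -∞, -∞, 0]
q=1: [-∞, -6, 0, -11, -10, -19]
q=2: [-3, -2, -2, 9, -5, 9]
q=3: [17, 3, 9, 7, 15, 11]
q=4: [17, 7, 23, 18, 13, 18]
q=5: [26, 12, 21, 32, 24, 32]
q=6: [40, 26, 32, 30, 38, 34]
Optimal cycle mean attained by: cycle 2->3->4->2, total 9 + 6 + 8, length 3.
Answer: λ = 23/3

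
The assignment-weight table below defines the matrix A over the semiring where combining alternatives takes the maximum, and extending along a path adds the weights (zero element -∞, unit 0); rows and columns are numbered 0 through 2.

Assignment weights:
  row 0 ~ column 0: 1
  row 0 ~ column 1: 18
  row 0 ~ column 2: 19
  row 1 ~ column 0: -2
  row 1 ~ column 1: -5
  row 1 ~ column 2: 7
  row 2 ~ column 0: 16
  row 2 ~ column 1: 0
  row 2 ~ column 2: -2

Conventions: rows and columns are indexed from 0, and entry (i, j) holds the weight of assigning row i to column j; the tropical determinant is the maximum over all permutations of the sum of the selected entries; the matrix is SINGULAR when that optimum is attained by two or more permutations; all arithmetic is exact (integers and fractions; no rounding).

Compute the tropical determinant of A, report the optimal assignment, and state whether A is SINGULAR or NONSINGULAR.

σ = (0, 1, 2): 1 + (-5) + (-2) = -6
σ = (0, 2, 1): 1 + 7 + 0 = 8
σ = (1, 0, 2): 18 + (-2) + (-2) = 14
σ = (1, 2, 0): 18 + 7 + 16 = 41
σ = (2, 0, 1): 19 + (-2) + 0 = 17
σ = (2, 1, 0): 19 + (-5) + 16 = 30
Optimal value attained by: σ = (1, 2, 0).
Answer: det⊕(A) = 41; verdict: NONSINGULAR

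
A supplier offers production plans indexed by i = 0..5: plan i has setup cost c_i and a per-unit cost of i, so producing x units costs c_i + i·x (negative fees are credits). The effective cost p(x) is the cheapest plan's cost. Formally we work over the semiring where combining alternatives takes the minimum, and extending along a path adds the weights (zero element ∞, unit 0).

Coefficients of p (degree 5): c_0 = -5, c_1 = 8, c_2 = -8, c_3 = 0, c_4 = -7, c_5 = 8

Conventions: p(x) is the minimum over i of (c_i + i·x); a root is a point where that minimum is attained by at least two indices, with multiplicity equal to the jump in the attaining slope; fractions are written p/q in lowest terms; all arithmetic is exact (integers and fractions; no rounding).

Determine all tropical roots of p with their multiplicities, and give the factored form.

hull edge (i=0, c=-5) to (i=2, c=-8): slope -3/2, span 2
hull edge (i=2, c=-8) to (i=4, c=-7): slope 1/2, span 2
hull edge (i=4, c=-7) to (i=5, c=8): slope 15, span 1
Factored form: p(x) = 8 ⊗ (x ⊕ (-15)) ⊗ (x ⊕ (-1/2)) ⊗ (x ⊕ (-1/2)) ⊗ (x ⊕ 3/2) ⊗ (x ⊕ 3/2)
Answer: roots = -15 (mult 1), -1/2 (mult 2), 3/2 (mult 2)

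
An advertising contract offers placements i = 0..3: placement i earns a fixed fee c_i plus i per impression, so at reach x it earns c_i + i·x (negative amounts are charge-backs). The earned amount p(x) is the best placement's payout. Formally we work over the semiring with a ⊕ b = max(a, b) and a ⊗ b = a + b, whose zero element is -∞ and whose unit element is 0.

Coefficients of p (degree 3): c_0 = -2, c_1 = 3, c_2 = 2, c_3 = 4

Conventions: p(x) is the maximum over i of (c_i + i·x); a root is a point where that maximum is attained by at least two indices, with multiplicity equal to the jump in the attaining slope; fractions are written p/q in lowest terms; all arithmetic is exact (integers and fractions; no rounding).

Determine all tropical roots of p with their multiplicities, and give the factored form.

hull edge (i=0, c=-2) to (i=1, c=3): slope 5, span 1
hull edge (i=1, c=3) to (i=3, c=4): slope 1/2, span 2
Factored form: p(x) = 4 ⊗ (x ⊕ (-5)) ⊗ (x ⊕ (-1/2)) ⊗ (x ⊕ (-1/2))
Answer: roots = -5 (mult 1), -1/2 (mult 2)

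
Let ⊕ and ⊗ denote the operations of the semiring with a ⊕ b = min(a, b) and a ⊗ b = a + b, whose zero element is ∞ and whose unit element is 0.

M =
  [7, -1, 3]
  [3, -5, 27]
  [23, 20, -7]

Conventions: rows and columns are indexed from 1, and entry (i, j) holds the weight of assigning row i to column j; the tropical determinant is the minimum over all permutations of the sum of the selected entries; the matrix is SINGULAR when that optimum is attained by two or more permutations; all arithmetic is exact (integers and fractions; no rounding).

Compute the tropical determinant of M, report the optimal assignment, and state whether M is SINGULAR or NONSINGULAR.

σ = (1, 2, 3): 7 + (-5) + (-7) = -5
σ = (1, 3, 2): 7 + 27 + 20 = 54
σ = (2, 1, 3): (-1) + 3 + (-7) = -5
σ = (2, 3, 1): (-1) + 27 + 23 = 49
σ = (3, 1, 2): 3 + 3 + 20 = 26
σ = (3, 2, 1): 3 + (-5) + 23 = 21
Optimal value attained by: σ = (1, 2, 3).
Answer: det⊕(M) = -5; verdict: SINGULAR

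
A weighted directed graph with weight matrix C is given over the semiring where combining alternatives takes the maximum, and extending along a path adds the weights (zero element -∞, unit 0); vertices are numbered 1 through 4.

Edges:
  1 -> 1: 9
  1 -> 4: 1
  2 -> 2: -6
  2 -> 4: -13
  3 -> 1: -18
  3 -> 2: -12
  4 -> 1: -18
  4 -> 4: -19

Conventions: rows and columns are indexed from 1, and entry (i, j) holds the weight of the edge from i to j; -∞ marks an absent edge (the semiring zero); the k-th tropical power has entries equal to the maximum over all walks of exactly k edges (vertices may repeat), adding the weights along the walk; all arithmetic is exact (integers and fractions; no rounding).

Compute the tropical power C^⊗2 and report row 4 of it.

C^⊗2:
  [18, -∞, -∞, 10]
  [-31, -12, -∞, -19]
  [-9, -18, -∞, -17]
  [-9, -∞, -∞, -17]
Answer: row 4 of C^⊗2 = [-9, -∞, -∞, -17]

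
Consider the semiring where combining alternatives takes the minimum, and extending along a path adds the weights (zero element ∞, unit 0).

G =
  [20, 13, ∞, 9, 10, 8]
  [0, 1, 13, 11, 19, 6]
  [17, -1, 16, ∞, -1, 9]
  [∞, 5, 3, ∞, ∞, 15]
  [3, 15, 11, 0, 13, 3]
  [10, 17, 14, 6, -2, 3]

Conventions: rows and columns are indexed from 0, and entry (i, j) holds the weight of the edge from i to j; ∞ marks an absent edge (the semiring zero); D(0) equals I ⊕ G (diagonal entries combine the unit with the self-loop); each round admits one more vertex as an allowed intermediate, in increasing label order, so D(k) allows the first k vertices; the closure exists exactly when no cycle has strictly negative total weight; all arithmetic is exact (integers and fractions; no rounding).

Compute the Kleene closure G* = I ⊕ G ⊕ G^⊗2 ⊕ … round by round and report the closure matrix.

D(0):
  [0, 13, ∞, 9, 10, 8]
  [0, 0, 13, 11, 19, 6]
  [17, -1, 0, ∞, -1, 9]
  [∞, 5, 3, 0, ∞, 15]
  [3, 15, 11, 0, 0, 3]
  [10, 17, 14, 6, -2, 0]
D(1):
  [0, 13, ∞, 9, 10, 8]
  [0, 0, 13, 9, 10, 6]
  [17, -1, 0, 26, -1, 9]
  [∞, 5, 3, 0, ∞, 15]
  [3, 15, 11, 0, 0, 3]
  [10, 17, 14, 6, -2, 0]
D(2):
  [0, 13, 26, 9, 10, 8]
  [0, 0, 13, 9, 10, 6]
  [-1, -1, 0, 8, -1, 5]
  [5, 5, 3, 0, 15, 11]
  [3, 15, 11, 0, 0, 3]
  [10, 17, 14, 6, -2, 0]
D(3):
  [0, 13, 26, 9, 10, 8]
  [0, 0, 13, 9, 10, 6]
  [-1, -1, 0, 8, -1, 5]
  [2, 2, 3, 0, 2, 8]
  [3, 10, 11, 0, 0, 3]
  [10, 13, 14, 6, -2, 0]
D(4):
  [0, 11, 12, 9, 10, 8]
  [0, 0, 12, 9, 10, 6]
  [-1, -1, 0, 8, -1, 5]
  [2, 2, 3, 0, 2, 8]
  [2, 2, 3, 0, 0, 3]
  [8, 8, 9, 6, -2, 0]
D(5):
  [0, 11, 12, 9, 10, 8]
  [0, 0, 12, 9, 10, 6]
  [-1, -1, 0, -1, -1, 2]
  [2, 2, 3, 0, 2, 5]
  [2, 2, 3, 0, 0, 3]
  [0, 0, 1, -2, -2, 0]
D(6):
  [0, 8, 9, 6, 6, 8]
  [0, 0, 7, 4, 4, 6]
  [-1, -1, 0, -1, -1, 2]
  [2, 2, 3, 0, 2, 5]
  [2, 2, 3, 0, 0, 3]
  [0, 0, 1, -2, -2, 0]
Answer: G* = [[0, 8, 9, 6, 6, 8], [0, 0, 7, 4, 4, 6], [-1, -1, 0, -1, -1, 2], [2, 2, 3, 0, 2, 5], [2, 2, 3, 0, 0, 3], [0, 0, 1, -2, -2, 0]]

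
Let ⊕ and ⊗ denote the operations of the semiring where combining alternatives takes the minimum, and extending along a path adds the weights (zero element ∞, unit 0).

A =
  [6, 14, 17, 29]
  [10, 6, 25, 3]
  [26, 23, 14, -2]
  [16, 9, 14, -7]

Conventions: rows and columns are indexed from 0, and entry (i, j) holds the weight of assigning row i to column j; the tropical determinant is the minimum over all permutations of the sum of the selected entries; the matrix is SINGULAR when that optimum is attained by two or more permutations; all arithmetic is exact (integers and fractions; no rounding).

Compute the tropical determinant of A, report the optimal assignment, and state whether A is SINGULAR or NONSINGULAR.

σ = (0, 1, 2, 3): 6 + 6 + 14 + (-7) = 19
σ = (0, 1, 3, 2): 6 + 6 + (-2) + 14 = 24
σ = (0, 2, 1, 3): 6 + 25 + 23 + (-7) = 47
σ = (0, 2, 3, 1): 6 + 25 + (-2) + 9 = 38
σ = (0, 3, 1, 2): 6 + 3 + 23 + 14 = 46
σ = (0, 3, 2, 1): 6 + 3 + 14 + 9 = 32
σ = (1, 0, 2, 3): 14 + 10 + 14 + (-7) = 31
σ = (1, 0, 3, 2): 14 + 10 + (-2) + 14 = 36
σ = (1, 2, 0, 3): 14 + 25 + 26 + (-7) = 58
σ = (1, 2, 3, 0): 14 + 25 + (-2) + 16 = 53
σ = (1, 3, 0, 2): 14 + 3 + 26 + 14 = 57
σ = (1, 3, 2, 0): 14 + 3 + 14 + 16 = 47
σ = (2, 0, 1, 3): 17 + 10 + 23 + (-7) = 43
σ = (2, 0, 3, 1): 17 + 10 + (-2) + 9 = 34
σ = (2, 1, 0, 3): 17 + 6 + 26 + (-7) = 42
σ = (2, 1, 3, 0): 17 + 6 + (-2) + 16 = 37
σ = (2, 3, 0, 1): 17 + 3 + 26 + 9 = 55
σ = (2, 3, 1, 0): 17 + 3 + 23 + 16 = 59
σ = (3, 0, 1, 2): 29 + 10 + 23 + 14 = 76
σ = (3, 0, 2, 1): 29 + 10 + 14 + 9 = 62
σ = (3, 1, 0, 2): 29 + 6 + 26 + 14 = 75
σ = (3, 1, 2, 0): 29 + 6 + 14 + 16 = 65
σ = (3, 2, 0, 1): 29 + 25 + 26 + 9 = 89
σ = (3, 2, 1, 0): 29 + 25 + 23 + 16 = 93
Optimal value attained by: σ = (0, 1, 2, 3).
Answer: det⊕(A) = 19; verdict: NONSINGULAR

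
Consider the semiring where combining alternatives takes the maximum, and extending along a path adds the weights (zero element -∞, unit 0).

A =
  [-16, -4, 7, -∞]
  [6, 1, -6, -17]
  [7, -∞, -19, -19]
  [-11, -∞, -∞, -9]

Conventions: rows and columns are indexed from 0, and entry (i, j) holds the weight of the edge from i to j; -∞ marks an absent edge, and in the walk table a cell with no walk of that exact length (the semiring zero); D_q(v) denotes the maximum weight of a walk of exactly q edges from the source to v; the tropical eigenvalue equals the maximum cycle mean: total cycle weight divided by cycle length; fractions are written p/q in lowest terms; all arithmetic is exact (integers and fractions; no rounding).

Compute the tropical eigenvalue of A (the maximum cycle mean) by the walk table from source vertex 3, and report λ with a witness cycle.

q=0: [-∞, -∞, -∞, 0]
q=1: [-11, -∞, -∞, -9]
q=2: [-20, -15, -4, -18]
q=3: [3, -14, -13, -23]
q=4: [-6, -1, 10, -31]
Optimal cycle mean attained by: cycle 0->2->0, total 7 + 7, length 2.
Answer: λ = 7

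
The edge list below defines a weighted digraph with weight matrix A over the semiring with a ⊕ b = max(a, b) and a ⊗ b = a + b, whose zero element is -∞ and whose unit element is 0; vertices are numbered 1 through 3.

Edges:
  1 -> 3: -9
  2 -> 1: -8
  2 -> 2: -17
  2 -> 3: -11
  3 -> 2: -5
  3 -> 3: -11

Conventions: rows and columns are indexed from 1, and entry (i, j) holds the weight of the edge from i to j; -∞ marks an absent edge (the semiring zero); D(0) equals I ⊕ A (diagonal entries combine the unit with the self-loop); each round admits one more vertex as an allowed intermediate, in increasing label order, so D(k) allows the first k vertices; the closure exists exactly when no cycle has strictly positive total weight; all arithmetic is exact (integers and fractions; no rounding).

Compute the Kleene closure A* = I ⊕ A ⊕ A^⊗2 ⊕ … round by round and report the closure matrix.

D(0):
  [0, -∞, -9]
  [-8, 0, -11]
  [-∞, -5, 0]
D(1):
  [0, -∞, -9]
  [-8, 0, -11]
  [-∞, -5, 0]
D(2):
  [0, -∞, -9]
  [-8, 0, -11]
  [-13, -5, 0]
D(3):
  [0, -14, -9]
  [-8, 0, -11]
  [-13, -5, 0]
Answer: A* = [[0, -14, -9], [-8, 0, -11], [-13, -5, 0]]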